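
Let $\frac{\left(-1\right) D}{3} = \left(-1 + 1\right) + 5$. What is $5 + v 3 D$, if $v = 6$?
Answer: $-265$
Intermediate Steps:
$D = -15$ ($D = - 3 \left(\left(-1 + 1\right) + 5\right) = - 3 \left(0 + 5\right) = \left(-3\right) 5 = -15$)
$5 + v 3 D = 5 + 6 \cdot 3 \left(-15\right) = 5 + 18 \left(-15\right) = 5 - 270 = -265$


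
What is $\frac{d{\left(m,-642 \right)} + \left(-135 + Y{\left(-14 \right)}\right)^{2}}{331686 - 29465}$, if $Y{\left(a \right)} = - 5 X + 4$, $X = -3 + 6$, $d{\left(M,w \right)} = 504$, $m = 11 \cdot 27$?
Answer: $\frac{21820}{302221} \approx 0.072199$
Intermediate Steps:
$m = 297$
$X = 3$
$Y{\left(a \right)} = -11$ ($Y{\left(a \right)} = \left(-5\right) 3 + 4 = -15 + 4 = -11$)
$\frac{d{\left(m,-642 \right)} + \left(-135 + Y{\left(-14 \right)}\right)^{2}}{331686 - 29465} = \frac{504 + \left(-135 - 11\right)^{2}}{331686 - 29465} = \frac{504 + \left(-146\right)^{2}}{302221} = \left(504 + 21316\right) \frac{1}{302221} = 21820 \cdot \frac{1}{302221} = \frac{21820}{302221}$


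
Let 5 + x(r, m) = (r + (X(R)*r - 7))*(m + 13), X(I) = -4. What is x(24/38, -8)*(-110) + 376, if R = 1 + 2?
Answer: 110544/19 ≈ 5818.1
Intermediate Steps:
R = 3
x(r, m) = -5 + (-7 - 3*r)*(13 + m) (x(r, m) = -5 + (r + (-4*r - 7))*(m + 13) = -5 + (r + (-7 - 4*r))*(13 + m) = -5 + (-7 - 3*r)*(13 + m))
x(24/38, -8)*(-110) + 376 = (-96 - 936/38 - 7*(-8) - 3*(-8)*24/38)*(-110) + 376 = (-96 - 936/38 + 56 - 3*(-8)*24*(1/38))*(-110) + 376 = (-96 - 39*12/19 + 56 - 3*(-8)*12/19)*(-110) + 376 = (-96 - 468/19 + 56 + 288/19)*(-110) + 376 = -940/19*(-110) + 376 = 103400/19 + 376 = 110544/19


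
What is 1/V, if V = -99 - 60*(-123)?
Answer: 1/7281 ≈ 0.00013734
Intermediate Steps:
V = 7281 (V = -99 + 7380 = 7281)
1/V = 1/7281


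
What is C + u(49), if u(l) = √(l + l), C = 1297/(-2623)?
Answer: -1297/2623 + 7*√2 ≈ 9.4050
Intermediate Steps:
C = -1297/2623 (C = 1297*(-1/2623) = -1297/2623 ≈ -0.49447)
u(l) = √2*√l (u(l) = √(2*l) = √2*√l)
C + u(49) = -1297/2623 + √2*√49 = -1297/2623 + √2*7 = -1297/2623 + 7*√2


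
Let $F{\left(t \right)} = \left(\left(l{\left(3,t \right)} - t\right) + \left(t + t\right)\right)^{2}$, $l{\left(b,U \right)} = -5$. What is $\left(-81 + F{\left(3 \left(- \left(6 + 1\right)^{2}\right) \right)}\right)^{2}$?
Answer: $530058529$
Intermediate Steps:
$F{\left(t \right)} = \left(-5 + t\right)^{2}$ ($F{\left(t \right)} = \left(\left(-5 - t\right) + \left(t + t\right)\right)^{2} = \left(\left(-5 - t\right) + 2 t\right)^{2} = \left(-5 + t\right)^{2}$)
$\left(-81 + F{\left(3 \left(- \left(6 + 1\right)^{2}\right) \right)}\right)^{2} = \left(-81 + \left(-5 + 3 \left(- \left(6 + 1\right)^{2}\right)\right)^{2}\right)^{2} = \left(-81 + \left(-5 + 3 \left(- 7^{2}\right)\right)^{2}\right)^{2} = \left(-81 + \left(-5 + 3 \left(\left(-1\right) 49\right)\right)^{2}\right)^{2} = \left(-81 + \left(-5 + 3 \left(-49\right)\right)^{2}\right)^{2} = \left(-81 + \left(-5 - 147\right)^{2}\right)^{2} = \left(-81 + \left(-152\right)^{2}\right)^{2} = \left(-81 + 23104\right)^{2} = 23023^{2} = 530058529$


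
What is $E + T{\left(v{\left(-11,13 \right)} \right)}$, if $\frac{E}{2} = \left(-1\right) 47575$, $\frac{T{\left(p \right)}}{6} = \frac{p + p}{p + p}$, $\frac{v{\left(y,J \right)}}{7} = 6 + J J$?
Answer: $-95144$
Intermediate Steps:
$v{\left(y,J \right)} = 42 + 7 J^{2}$ ($v{\left(y,J \right)} = 7 \left(6 + J J\right) = 7 \left(6 + J^{2}\right) = 42 + 7 J^{2}$)
$T{\left(p \right)} = 6$ ($T{\left(p \right)} = 6 \frac{p + p}{p + p} = 6 \frac{2 p}{2 p} = 6 \cdot 2 p \frac{1}{2 p} = 6 \cdot 1 = 6$)
$E = -95150$ ($E = 2 \left(\left(-1\right) 47575\right) = 2 \left(-47575\right) = -95150$)
$E + T{\left(v{\left(-11,13 \right)} \right)} = -95150 + 6 = -95144$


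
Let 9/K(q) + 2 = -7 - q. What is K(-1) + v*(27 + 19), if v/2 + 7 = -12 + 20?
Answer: 727/8 ≈ 90.875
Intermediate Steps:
K(q) = 9/(-9 - q) (K(q) = 9/(-2 + (-7 - q)) = 9/(-9 - q))
v = 2 (v = -14 + 2*(-12 + 20) = -14 + 2*8 = -14 + 16 = 2)
K(-1) + v*(27 + 19) = -9/(9 - 1) + 2*(27 + 19) = -9/8 + 2*46 = -9*⅛ + 92 = -9/8 + 92 = 727/8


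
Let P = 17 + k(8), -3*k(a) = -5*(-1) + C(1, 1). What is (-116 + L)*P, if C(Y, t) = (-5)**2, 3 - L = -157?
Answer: 308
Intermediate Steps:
L = 160 (L = 3 - 1*(-157) = 3 + 157 = 160)
C(Y, t) = 25
k(a) = -10 (k(a) = -(-5*(-1) + 25)/3 = -(5 + 25)/3 = -1/3*30 = -10)
P = 7 (P = 17 - 10 = 7)
(-116 + L)*P = (-116 + 160)*7 = 44*7 = 308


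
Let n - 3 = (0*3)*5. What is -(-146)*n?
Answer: 438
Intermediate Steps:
n = 3 (n = 3 + (0*3)*5 = 3 + 0*5 = 3 + 0 = 3)
-(-146)*n = -(-146)*3 = -1*(-438) = 438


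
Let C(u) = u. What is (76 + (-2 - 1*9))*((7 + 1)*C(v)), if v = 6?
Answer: 3120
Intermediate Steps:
(76 + (-2 - 1*9))*((7 + 1)*C(v)) = (76 + (-2 - 1*9))*((7 + 1)*6) = (76 + (-2 - 9))*(8*6) = (76 - 11)*48 = 65*48 = 3120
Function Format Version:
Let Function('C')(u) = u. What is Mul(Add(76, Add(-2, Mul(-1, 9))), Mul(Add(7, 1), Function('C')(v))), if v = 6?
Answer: 3120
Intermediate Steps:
Mul(Add(76, Add(-2, Mul(-1, 9))), Mul(Add(7, 1), Function('C')(v))) = Mul(Add(76, Add(-2, Mul(-1, 9))), Mul(Add(7, 1), 6)) = Mul(Add(76, Add(-2, -9)), Mul(8, 6)) = Mul(Add(76, -11), 48) = Mul(65, 48) = 3120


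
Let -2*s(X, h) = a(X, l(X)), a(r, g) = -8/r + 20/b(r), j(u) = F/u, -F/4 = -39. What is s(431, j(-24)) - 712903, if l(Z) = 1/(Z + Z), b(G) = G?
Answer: -307261199/431 ≈ -7.1290e+5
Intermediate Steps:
F = 156 (F = -4*(-39) = 156)
l(Z) = 1/(2*Z)
j(u) = 156/u
a(r, g) = 12/r (a(r, g) = -8/r + 20/r = 12/r)
s(X, h) = -6/X
s(431, j(-24)) - 712903 = -6/431 - 712903 = -307261199/431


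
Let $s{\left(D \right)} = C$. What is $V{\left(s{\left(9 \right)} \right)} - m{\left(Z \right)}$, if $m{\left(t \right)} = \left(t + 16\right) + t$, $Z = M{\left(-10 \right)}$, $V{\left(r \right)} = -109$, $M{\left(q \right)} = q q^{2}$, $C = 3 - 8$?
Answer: $1875$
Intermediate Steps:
$C = -5$ ($C = 3 - 8 = -5$)
$M{\left(q \right)} = q^{3}$
$s{\left(D \right)} = -5$
$Z = -1000$ ($Z = \left(-10\right)^{3} = -1000$)
$m{\left(t \right)} = 16 + 2 t$ ($m{\left(t \right)} = \left(16 + t\right) + t = 16 + 2 t$)
$V{\left(s{\left(9 \right)} \right)} - m{\left(Z \right)} = -109 - \left(16 + 2 \left(-1000\right)\right) = -109 - \left(16 - 2000\right) = -109 - -1984 = -109 + 1984 = 1875$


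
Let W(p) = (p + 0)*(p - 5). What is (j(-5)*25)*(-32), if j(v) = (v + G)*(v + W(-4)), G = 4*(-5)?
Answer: 620000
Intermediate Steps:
W(p) = p*(-5 + p)
G = -20
j(v) = (-20 + v)*(36 + v) (j(v) = (v - 20)*(v - 4*(-5 - 4)) = (-20 + v)*(v - 4*(-9)) = (-20 + v)*(v + 36) = (-20 + v)*(36 + v))
(j(-5)*25)*(-32) = ((-720 + (-5)² + 16*(-5))*25)*(-32) = ((-720 + 25 - 80)*25)*(-32) = -775*25*(-32) = -19375*(-32) = 620000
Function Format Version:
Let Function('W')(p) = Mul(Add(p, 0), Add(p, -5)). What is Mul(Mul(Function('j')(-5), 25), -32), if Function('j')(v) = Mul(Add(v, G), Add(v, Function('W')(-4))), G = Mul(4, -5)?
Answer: 620000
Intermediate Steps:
Function('W')(p) = Mul(p, Add(-5, p))
G = -20
Function('j')(v) = Mul(Add(-20, v), Add(36, v)) (Function('j')(v) = Mul(Add(v, -20), Add(v, Mul(-4, Add(-5, -4)))) = Mul(Add(-20, v), Add(v, Mul(-4, -9))) = Mul(Add(-20, v), Add(v, 36)) = Mul(Add(-20, v), Add(36, v)))
Mul(Mul(Function('j')(-5), 25), -32) = Mul(Mul(Add(-720, Pow(-5, 2), Mul(16, -5)), 25), -32) = Mul(Mul(Add(-720, 25, -80), 25), -32) = Mul(Mul(-775, 25), -32) = Mul(-19375, -32) = 620000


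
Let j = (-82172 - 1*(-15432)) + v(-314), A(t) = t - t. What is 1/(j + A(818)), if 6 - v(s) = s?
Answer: -1/66420 ≈ -1.5056e-5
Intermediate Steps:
v(s) = 6 - s
A(t) = 0
j = -66420 (j = (-82172 - 1*(-15432)) + (6 - 1*(-314)) = (-82172 + 15432) + (6 + 314) = -66740 + 320 = -66420)
1/(j + A(818)) = 1/(-66420 + 0) = 1/(-66420) = -1/66420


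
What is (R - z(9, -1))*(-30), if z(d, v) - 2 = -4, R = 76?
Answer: -2340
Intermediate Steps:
z(d, v) = -2 (z(d, v) = 2 - 4 = -2)
(R - z(9, -1))*(-30) = (76 - 1*(-2))*(-30) = (76 + 2)*(-30) = 78*(-30) = -2340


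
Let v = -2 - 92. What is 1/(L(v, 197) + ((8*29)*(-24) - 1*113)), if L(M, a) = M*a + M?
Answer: -1/24293 ≈ -4.1164e-5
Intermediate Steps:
v = -94
L(M, a) = M + M*a
1/(L(v, 197) + ((8*29)*(-24) - 1*113)) = 1/(-94*(1 + 197) + ((8*29)*(-24) - 1*113)) = 1/(-94*198 + (232*(-24) - 113)) = 1/(-18612 + (-5568 - 113)) = 1/(-18612 - 5681) = 1/(-24293) = -1/24293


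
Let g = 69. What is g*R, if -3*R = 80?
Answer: -1840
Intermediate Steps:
R = -80/3 (R = -⅓*80 = -80/3 ≈ -26.667)
g*R = 69*(-80/3) = -1840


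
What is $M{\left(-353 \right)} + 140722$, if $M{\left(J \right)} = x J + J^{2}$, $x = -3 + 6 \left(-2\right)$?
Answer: $270626$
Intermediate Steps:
$x = -15$ ($x = -3 - 12 = -15$)
$M{\left(J \right)} = J^{2} - 15 J$ ($M{\left(J \right)} = - 15 J + J^{2} = J^{2} - 15 J$)
$M{\left(-353 \right)} + 140722 = - 353 \left(-15 - 353\right) + 140722 = \left(-353\right) \left(-368\right) + 140722 = 129904 + 140722 = 270626$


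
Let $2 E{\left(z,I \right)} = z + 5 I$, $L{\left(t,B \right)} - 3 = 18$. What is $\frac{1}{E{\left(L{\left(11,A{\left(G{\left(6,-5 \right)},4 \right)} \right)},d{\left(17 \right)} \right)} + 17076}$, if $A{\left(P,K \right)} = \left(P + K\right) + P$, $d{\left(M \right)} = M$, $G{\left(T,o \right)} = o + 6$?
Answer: $\frac{1}{17129} \approx 5.8381 \cdot 10^{-5}$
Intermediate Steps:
$G{\left(T,o \right)} = 6 + o$
$A{\left(P,K \right)} = K + 2 P$ ($A{\left(P,K \right)} = \left(K + P\right) + P = K + 2 P$)
$L{\left(t,B \right)} = 21$ ($L{\left(t,B \right)} = 3 + 18 = 21$)
$E{\left(z,I \right)} = \frac{z}{2} + \frac{5 I}{2}$ ($E{\left(z,I \right)} = \frac{z + 5 I}{2} = \frac{z}{2} + \frac{5 I}{2}$)
$\frac{1}{E{\left(L{\left(11,A{\left(G{\left(6,-5 \right)},4 \right)} \right)},d{\left(17 \right)} \right)} + 17076} = \frac{1}{\left(\frac{1}{2} \cdot 21 + \frac{5}{2} \cdot 17\right) + 17076} = \frac{1}{\left(\frac{21}{2} + \frac{85}{2}\right) + 17076} = \frac{1}{53 + 17076} = \frac{1}{17129}$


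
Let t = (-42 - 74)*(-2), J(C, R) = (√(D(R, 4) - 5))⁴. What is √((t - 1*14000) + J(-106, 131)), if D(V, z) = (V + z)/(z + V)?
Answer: 6*I*√382 ≈ 117.27*I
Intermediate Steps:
D(V, z) = 1 (D(V, z) = (V + z)/(V + z) = 1)
J(C, R) = 16 (J(C, R) = (√(1 - 5))⁴ = (√(-4))⁴ = (2*I)⁴ = 16)
t = 232 (t = -116*(-2) = 232)
√((t - 1*14000) + J(-106, 131)) = √((232 - 1*14000) + 16) = √((232 - 14000) + 16) = √(-13768 + 16) = √(-13752) = 6*I*√382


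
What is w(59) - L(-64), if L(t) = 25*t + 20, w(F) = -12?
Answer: 1568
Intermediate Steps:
L(t) = 20 + 25*t
w(59) - L(-64) = -12 - (20 + 25*(-64)) = -12 - (20 - 1600) = -12 - 1*(-1580) = -12 + 1580 = 1568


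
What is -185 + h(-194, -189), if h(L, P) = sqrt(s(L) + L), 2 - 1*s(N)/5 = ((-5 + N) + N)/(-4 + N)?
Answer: -185 + I*sqrt(844734)/66 ≈ -185.0 + 13.926*I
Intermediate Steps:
s(N) = 10 - 5*(-5 + 2*N)/(-4 + N) (s(N) = 10 - 5*((-5 + N) + N)/(-4 + N) = 10 - 5*(-5 + 2*N)/(-4 + N))
h(L, P) = sqrt(L - 15/(-4 + L)) (h(L, P) = sqrt(-15/(-4 + L) + L) = sqrt(L - 15/(-4 + L)))
-185 + h(-194, -189) = -185 + sqrt((-15 - 194*(-4 - 194))/(-4 - 194)) = -185 + sqrt((-15 - 194*(-198))/(-198)) = -185 + sqrt(-(-15 + 38412)/198) = -185 + sqrt(-1/198*38397) = -185 + sqrt(-12799/66) = -185 + I*sqrt(844734)/66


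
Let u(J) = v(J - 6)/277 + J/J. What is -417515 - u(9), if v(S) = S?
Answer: -115651935/277 ≈ -4.1752e+5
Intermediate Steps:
u(J) = 271/277 + J/277 (u(J) = (J - 6)/277 + J/J = (-6 + J)*(1/277) + 1 = (-6/277 + J/277) + 1 = 271/277 + J/277)
-417515 - u(9) = -417515 - (271/277 + (1/277)*9) = -417515 - (271/277 + 9/277) = -417515 - 1*280/277 = -417515 - 280/277 = -115651935/277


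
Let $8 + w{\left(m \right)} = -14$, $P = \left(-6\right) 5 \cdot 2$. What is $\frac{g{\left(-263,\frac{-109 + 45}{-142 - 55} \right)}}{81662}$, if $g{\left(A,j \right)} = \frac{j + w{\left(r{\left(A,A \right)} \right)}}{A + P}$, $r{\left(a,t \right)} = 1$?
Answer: $\frac{305}{371159623} \approx 8.2175 \cdot 10^{-7}$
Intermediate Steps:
$P = -60$ ($P = \left(-30\right) 2 = -60$)
$w{\left(m \right)} = -22$ ($w{\left(m \right)} = -8 - 14 = -22$)
$g{\left(A,j \right)} = \frac{-22 + j}{-60 + A}$ ($g{\left(A,j \right)} = \frac{j - 22}{A - 60} = \frac{-22 + j}{-60 + A}$)
$\frac{g{\left(-263,\frac{-109 + 45}{-142 - 55} \right)}}{81662} = \frac{\frac{1}{-60 - 263} \left(-22 + \frac{-109 + 45}{-142 - 55}\right)}{81662} = \frac{-22 - \frac{64}{-197}}{-323} \cdot \frac{1}{81662} = - \frac{-22 - - \frac{64}{197}}{323} \cdot \frac{1}{81662} = - \frac{-22 + \frac{64}{197}}{323} \cdot \frac{1}{81662} = \left(- \frac{1}{323}\right) \left(- \frac{4270}{197}\right) \frac{1}{81662} = \frac{4270}{63631} \cdot \frac{1}{81662} = \frac{305}{371159623}$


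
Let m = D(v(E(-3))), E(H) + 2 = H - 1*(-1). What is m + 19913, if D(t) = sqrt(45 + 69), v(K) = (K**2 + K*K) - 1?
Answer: 19913 + sqrt(114) ≈ 19924.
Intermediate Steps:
E(H) = -1 + H (E(H) = -2 + (H - 1*(-1)) = -2 + (H + 1) = -2 + (1 + H) = -1 + H)
v(K) = -1 + 2*K**2 (v(K) = (K**2 + K**2) - 1 = 2*K**2 - 1 = -1 + 2*K**2)
D(t) = sqrt(114)
m = sqrt(114) ≈ 10.677
m + 19913 = sqrt(114) + 19913 = 19913 + sqrt(114)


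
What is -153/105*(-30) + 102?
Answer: 1020/7 ≈ 145.71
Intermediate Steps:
-153/105*(-30) + 102 = -153*1/105*(-30) + 102 = -51/35*(-30) + 102 = 306/7 + 102 = 1020/7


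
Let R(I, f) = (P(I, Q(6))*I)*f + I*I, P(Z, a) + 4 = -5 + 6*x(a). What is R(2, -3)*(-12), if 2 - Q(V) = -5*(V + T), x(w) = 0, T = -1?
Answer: -696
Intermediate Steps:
Q(V) = -3 + 5*V (Q(V) = 2 - (-5)*(V - 1) = 2 - (-5)*(-1 + V) = 2 - (5 - 5*V) = 2 + (-5 + 5*V) = -3 + 5*V)
P(Z, a) = -9 (P(Z, a) = -4 + (-5 + 6*0) = -4 + (-5 + 0) = -4 - 5 = -9)
R(I, f) = I² - 9*I*f (R(I, f) = (-9*I)*f + I*I = -9*I*f + I² = I² - 9*I*f)
R(2, -3)*(-12) = (2*(2 - 9*(-3)))*(-12) = (2*(2 + 27))*(-12) = (2*29)*(-12) = 58*(-12) = -696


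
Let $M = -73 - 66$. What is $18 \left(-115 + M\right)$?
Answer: $-4572$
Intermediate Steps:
$M = -139$ ($M = -73 - 66 = -139$)
$18 \left(-115 + M\right) = 18 \left(-115 - 139\right) = 18 \left(-254\right) = -4572$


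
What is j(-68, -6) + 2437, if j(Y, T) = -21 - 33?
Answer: 2383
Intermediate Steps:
j(Y, T) = -54
j(-68, -6) + 2437 = -54 + 2437 = 2383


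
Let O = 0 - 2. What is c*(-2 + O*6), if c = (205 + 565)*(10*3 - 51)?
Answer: 226380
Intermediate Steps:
O = -2
c = -16170 (c = 770*(30 - 51) = 770*(-21) = -16170)
c*(-2 + O*6) = -16170*(-2 - 2*6) = -16170*(-2 - 12) = -16170*(-14) = 226380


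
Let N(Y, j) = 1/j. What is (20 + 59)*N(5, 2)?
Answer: 79/2 ≈ 39.500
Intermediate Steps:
(20 + 59)*N(5, 2) = (20 + 59)/2 = 79*(½) = 79/2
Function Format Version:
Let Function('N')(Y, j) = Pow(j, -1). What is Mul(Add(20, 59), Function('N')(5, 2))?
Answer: Rational(79, 2) ≈ 39.500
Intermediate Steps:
Mul(Add(20, 59), Function('N')(5, 2)) = Mul(Add(20, 59), Pow(2, -1)) = Mul(79, Rational(1, 2)) = Rational(79, 2)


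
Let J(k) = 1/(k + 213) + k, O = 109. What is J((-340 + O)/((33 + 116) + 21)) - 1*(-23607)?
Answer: 144382280761/6116430 ≈ 23606.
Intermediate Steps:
J(k) = k + 1/(213 + k) (J(k) = 1/(213 + k) + k = k + 1/(213 + k))
J((-340 + O)/((33 + 116) + 21)) - 1*(-23607) = (1 + ((-340 + 109)/((33 + 116) + 21))² + 213*((-340 + 109)/((33 + 116) + 21)))/(213 + (-340 + 109)/((33 + 116) + 21)) - 1*(-23607) = (1 + (-231/(149 + 21))² + 213*(-231/(149 + 21)))/(213 - 231/(149 + 21)) + 23607 = (1 + (-231/170)² + 213*(-231/170))/(213 - 231/170) + 23607 = (1 + 53361/28900 - 49203/170)/(35979/170) + 23607 = (170/35979)*(-8282249/28900) + 23607 = -8282249/6116430 + 23607 = 144382280761/6116430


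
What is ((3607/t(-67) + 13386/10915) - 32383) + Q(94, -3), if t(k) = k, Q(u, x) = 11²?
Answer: -23631835453/731305 ≈ -32315.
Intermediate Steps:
Q(u, x) = 121
((3607/t(-67) + 13386/10915) - 32383) + Q(94, -3) = ((3607/(-67) + 13386/10915) - 32383) + 121 = ((3607*(-1/67) + 13386*(1/10915)) - 32383) + 121 = ((-3607/67 + 13386/10915) - 32383) + 121 = (-38473543/731305 - 32383) + 121 = -23720323358/731305 + 121 = -23631835453/731305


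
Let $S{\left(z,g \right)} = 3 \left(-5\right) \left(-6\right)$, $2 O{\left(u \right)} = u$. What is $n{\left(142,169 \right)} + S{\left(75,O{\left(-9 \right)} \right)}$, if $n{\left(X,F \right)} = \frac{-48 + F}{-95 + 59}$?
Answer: $\frac{3119}{36} \approx 86.639$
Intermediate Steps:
$O{\left(u \right)} = \frac{u}{2}$
$n{\left(X,F \right)} = \frac{4}{3} - \frac{F}{36}$ ($n{\left(X,F \right)} = \frac{-48 + F}{-36} = \left(-48 + F\right) \left(- \frac{1}{36}\right) = \frac{4}{3} - \frac{F}{36}$)
$S{\left(z,g \right)} = 90$ ($S{\left(z,g \right)} = \left(-15\right) \left(-6\right) = 90$)
$n{\left(142,169 \right)} + S{\left(75,O{\left(-9 \right)} \right)} = \left(\frac{4}{3} - \frac{169}{36}\right) + 90 = - \frac{121}{36} + 90 = \frac{3119}{36}$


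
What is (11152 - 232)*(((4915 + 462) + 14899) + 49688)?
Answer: 764006880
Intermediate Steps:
(11152 - 232)*(((4915 + 462) + 14899) + 49688) = 10920*((5377 + 14899) + 49688) = 10920*(20276 + 49688) = 10920*69964 = 764006880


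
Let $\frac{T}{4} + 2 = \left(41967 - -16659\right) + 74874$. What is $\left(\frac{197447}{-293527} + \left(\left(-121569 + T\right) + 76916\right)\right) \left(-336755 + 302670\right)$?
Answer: $- \frac{4895765271956510}{293527} \approx -1.6679 \cdot 10^{10}$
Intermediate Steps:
$T = 533992$ ($T = -8 + 4 \left(\left(41967 - -16659\right) + 74874\right) = -8 + 4 \left(\left(41967 + 16659\right) + 74874\right) = -8 + 4 \left(58626 + 74874\right) = -8 + 4 \cdot 133500 = -8 + 534000 = 533992$)
$\left(\frac{197447}{-293527} + \left(\left(-121569 + T\right) + 76916\right)\right) \left(-336755 + 302670\right) = \left(\frac{197447}{-293527} + \left(\left(-121569 + 533992\right) + 76916\right)\right) \left(-336755 + 302670\right) = \left(197447 \left(- \frac{1}{293527}\right) + \left(412423 + 76916\right)\right) \left(-34085\right) = \left(- \frac{197447}{293527} + 489339\right) \left(-34085\right) = \frac{143634011206}{293527} \left(-34085\right) = - \frac{4895765271956510}{293527}$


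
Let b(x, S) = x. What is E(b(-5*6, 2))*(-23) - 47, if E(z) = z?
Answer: 643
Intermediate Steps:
E(b(-5*6, 2))*(-23) - 47 = -5*6*(-23) - 47 = -30*(-23) - 47 = 690 - 47 = 643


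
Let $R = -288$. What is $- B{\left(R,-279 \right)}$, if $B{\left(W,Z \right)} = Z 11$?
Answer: $3069$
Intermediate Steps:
$B{\left(W,Z \right)} = 11 Z$
$- B{\left(R,-279 \right)} = - 11 \left(-279\right) = \left(-1\right) \left(-3069\right) = 3069$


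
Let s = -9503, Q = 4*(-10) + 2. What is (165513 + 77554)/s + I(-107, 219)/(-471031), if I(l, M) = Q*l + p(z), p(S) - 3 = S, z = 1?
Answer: -10411888117/406927963 ≈ -25.587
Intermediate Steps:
p(S) = 3 + S
Q = -38 (Q = -40 + 2 = -38)
I(l, M) = 4 - 38*l (I(l, M) = -38*l + (3 + 1) = -38*l + 4 = 4 - 38*l)
(165513 + 77554)/s + I(-107, 219)/(-471031) = (165513 + 77554)/(-9503) + (4 - 38*(-107))/(-471031) = 243067*(-1/9503) + (4 + 4066)*(-1/471031) = -243067/9503 + 4070*(-1/471031) = -243067/9503 - 370/42821 = -10411888117/406927963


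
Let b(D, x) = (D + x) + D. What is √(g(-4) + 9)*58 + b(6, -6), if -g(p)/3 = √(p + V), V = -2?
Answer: 6 + 58*√(9 - 3*I*√6) ≈ 192.23 - 66.371*I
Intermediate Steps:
b(D, x) = x + 2*D
g(p) = -3*√(-2 + p) (g(p) = -3*√(p - 2) = -3*√(-2 + p))
√(g(-4) + 9)*58 + b(6, -6) = √(-3*√(-2 - 4) + 9)*58 + (-6 + 2*6) = √(-3*I*√6 + 9)*58 + (-6 + 12) = √(-3*I*√6 + 9)*58 + 6 = √(9 - 3*I*√6)*58 + 6 = 58*√(9 - 3*I*√6) + 6 = 6 + 58*√(9 - 3*I*√6)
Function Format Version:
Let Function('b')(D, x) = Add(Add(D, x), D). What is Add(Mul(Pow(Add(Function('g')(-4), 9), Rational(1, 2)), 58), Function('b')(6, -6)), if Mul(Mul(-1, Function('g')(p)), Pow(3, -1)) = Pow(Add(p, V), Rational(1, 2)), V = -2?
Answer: Add(6, Mul(58, Pow(Add(9, Mul(-3, I, Pow(6, Rational(1, 2)))), Rational(1, 2)))) ≈ Add(192.23, Mul(-66.371, I))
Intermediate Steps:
Function('b')(D, x) = Add(x, Mul(2, D))
Function('g')(p) = Mul(-3, Pow(Add(-2, p), Rational(1, 2))) (Function('g')(p) = Mul(-3, Pow(Add(p, -2), Rational(1, 2))) = Mul(-3, Pow(Add(-2, p), Rational(1, 2))))
Add(Mul(Pow(Add(Function('g')(-4), 9), Rational(1, 2)), 58), Function('b')(6, -6)) = Add(Mul(Pow(Add(Mul(-3, Pow(Add(-2, -4), Rational(1, 2))), 9), Rational(1, 2)), 58), Add(-6, Mul(2, 6))) = Add(Mul(Pow(Add(Mul(-3, Pow(-6, Rational(1, 2))), 9), Rational(1, 2)), 58), Add(-6, 12)) = Add(Mul(Pow(Add(Mul(-3, Mul(I, Pow(6, Rational(1, 2)))), 9), Rational(1, 2)), 58), 6) = Add(Mul(Pow(Add(Mul(-3, I, Pow(6, Rational(1, 2))), 9), Rational(1, 2)), 58), 6) = Add(Mul(Pow(Add(9, Mul(-3, I, Pow(6, Rational(1, 2)))), Rational(1, 2)), 58), 6) = Add(Mul(58, Pow(Add(9, Mul(-3, I, Pow(6, Rational(1, 2)))), Rational(1, 2))), 6) = Add(6, Mul(58, Pow(Add(9, Mul(-3, I, Pow(6, Rational(1, 2)))), Rational(1, 2))))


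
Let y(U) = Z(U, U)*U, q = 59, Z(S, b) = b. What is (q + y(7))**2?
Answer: 11664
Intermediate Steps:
y(U) = U**2 (y(U) = U*U = U**2)
(q + y(7))**2 = (59 + 7**2)**2 = (59 + 49)**2 = 108**2 = 11664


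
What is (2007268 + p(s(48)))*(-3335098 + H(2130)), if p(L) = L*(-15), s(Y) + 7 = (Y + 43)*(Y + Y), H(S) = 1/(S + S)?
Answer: -26658033893924507/4260 ≈ -6.2578e+12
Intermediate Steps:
H(S) = 1/(2*S)
s(Y) = -7 + 2*Y*(43 + Y) (s(Y) = -7 + (Y + 43)*(Y + Y) = -7 + (43 + Y)*(2*Y) = -7 + 2*Y*(43 + Y))
p(L) = -15*L
(2007268 + p(s(48)))*(-3335098 + H(2130)) = (2007268 - 15*(-7 + 2*48**2 + 86*48))*(-3335098 + (1/2)/2130) = (2007268 - 15*(-7 + 2*2304 + 4128))*(-3335098 + (1/2)*(1/2130)) = (2007268 - 15*(-7 + 4608 + 4128))*(-3335098 + 1/4260) = (2007268 - 15*8729)*(-14207517479/4260) = (2007268 - 130935)*(-14207517479/4260) = 1876333*(-14207517479/4260) = -26658033893924507/4260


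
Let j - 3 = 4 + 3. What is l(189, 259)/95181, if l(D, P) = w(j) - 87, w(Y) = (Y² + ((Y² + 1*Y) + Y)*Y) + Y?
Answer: 1223/95181 ≈ 0.012849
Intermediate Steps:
j = 10 (j = 3 + (4 + 3) = 3 + 7 = 10)
w(Y) = Y + Y² + Y*(Y² + 2*Y) (w(Y) = (Y² + ((Y² + Y) + Y)*Y) + Y = (Y² + ((Y + Y²) + Y)*Y) + Y = (Y² + (Y² + 2*Y)*Y) + Y = (Y² + Y*(Y² + 2*Y)) + Y = Y + Y² + Y*(Y² + 2*Y))
l(D, P) = 1223 (l(D, P) = 10*(1 + 10² + 3*10) - 87 = 10*(1 + 100 + 30) - 87 = 10*131 - 87 = 1310 - 87 = 1223)
l(189, 259)/95181 = 1223/95181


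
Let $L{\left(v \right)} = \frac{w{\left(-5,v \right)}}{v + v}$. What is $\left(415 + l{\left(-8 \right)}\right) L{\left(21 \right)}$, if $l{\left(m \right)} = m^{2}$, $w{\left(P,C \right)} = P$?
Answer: $- \frac{2395}{42} \approx -57.024$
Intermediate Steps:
$L{\left(v \right)} = - \frac{5}{2 v}$ ($L{\left(v \right)} = \frac{1}{v + v} \left(-5\right) = \frac{1}{2 v} \left(-5\right) = - \frac{5}{2 v}$)
$\left(415 + l{\left(-8 \right)}\right) L{\left(21 \right)} = \left(415 + \left(-8\right)^{2}\right) \left(- \frac{5}{2 \cdot 21}\right) = \left(415 + 64\right) \left(\left(- \frac{5}{2}\right) \frac{1}{21}\right) = 479 \left(- \frac{5}{42}\right) = - \frac{2395}{42}$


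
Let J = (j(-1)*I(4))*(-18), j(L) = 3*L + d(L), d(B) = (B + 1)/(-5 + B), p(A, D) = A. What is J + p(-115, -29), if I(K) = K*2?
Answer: 317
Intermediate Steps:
I(K) = 2*K
d(B) = (1 + B)/(-5 + B)
j(L) = 3*L + (1 + L)/(-5 + L)
J = 432 (J = (((1 - 1 + 3*(-1)*(-5 - 1))/(-5 - 1))*(2*4))*(-18) = (((1 - 1 + 3*(-1)*(-6))/(-6))*8)*(-18) = (-(1 - 1 + 18)/6*8)*(-18) = (-⅙*18*8)*(-18) = -3*8*(-18) = -24*(-18) = 432)
J + p(-115, -29) = 432 - 115 = 317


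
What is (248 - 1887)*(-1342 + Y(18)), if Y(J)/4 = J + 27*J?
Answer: -1104686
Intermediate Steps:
Y(J) = 112*J (Y(J) = 4*(J + 27*J) = 4*(28*J) = 112*J)
(248 - 1887)*(-1342 + Y(18)) = (248 - 1887)*(-1342 + 112*18) = -1639*(-1342 + 2016) = -1639*674 = -1104686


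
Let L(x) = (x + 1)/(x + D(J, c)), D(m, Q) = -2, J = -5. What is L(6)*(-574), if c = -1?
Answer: -2009/2 ≈ -1004.5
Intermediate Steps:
L(x) = (1 + x)/(-2 + x) (L(x) = (x + 1)/(x - 2) = (1 + x)/(-2 + x))
L(6)*(-574) = ((1 + 6)/(-2 + 6))*(-574) = (7/4)*(-574) = -2009/2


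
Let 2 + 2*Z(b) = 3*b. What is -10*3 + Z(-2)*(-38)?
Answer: 122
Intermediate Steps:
Z(b) = -1 + 3*b/2 (Z(b) = -1 + (3*b)/2 = -1 + 3*b/2)
-10*3 + Z(-2)*(-38) = -10*3 + (-1 + (3/2)*(-2))*(-38) = -30 + (-1 - 3)*(-38) = -30 - 4*(-38) = -30 + 152 = 122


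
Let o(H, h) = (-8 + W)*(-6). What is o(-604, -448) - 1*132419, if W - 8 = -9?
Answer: -132365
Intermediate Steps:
W = -1 (W = 8 - 9 = -1)
o(H, h) = 54 (o(H, h) = (-8 - 1)*(-6) = -9*(-6) = 54)
o(-604, -448) - 1*132419 = 54 - 1*132419 = 54 - 132419 = -132365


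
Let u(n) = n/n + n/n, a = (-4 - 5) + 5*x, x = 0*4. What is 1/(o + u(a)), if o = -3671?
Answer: -1/3669 ≈ -0.00027255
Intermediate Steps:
x = 0
a = -9 (a = (-4 - 5) + 5*0 = -9 + 0 = -9)
u(n) = 2 (u(n) = 1 + 1 = 2)
1/(o + u(a)) = 1/(-3671 + 2) = 1/(-3669) = -1/3669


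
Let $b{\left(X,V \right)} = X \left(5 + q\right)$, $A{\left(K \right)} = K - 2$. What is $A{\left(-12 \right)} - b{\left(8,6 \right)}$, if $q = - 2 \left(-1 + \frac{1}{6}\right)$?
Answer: $- \frac{202}{3} \approx -67.333$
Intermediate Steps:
$q = \frac{5}{3}$ ($q = - 2 \left(-1 + \frac{1}{6}\right) = \left(-2\right) \left(- \frac{5}{6}\right) = \frac{5}{3} \approx 1.6667$)
$A{\left(K \right)} = -2 + K$ ($A{\left(K \right)} = K - 2 = -2 + K$)
$b{\left(X,V \right)} = \frac{20 X}{3}$ ($b{\left(X,V \right)} = X \left(5 + \frac{5}{3}\right) = X \frac{20}{3} = \frac{20 X}{3}$)
$A{\left(-12 \right)} - b{\left(8,6 \right)} = \left(-2 - 12\right) - \frac{20}{3} \cdot 8 = -14 - \frac{160}{3} = - \frac{202}{3}$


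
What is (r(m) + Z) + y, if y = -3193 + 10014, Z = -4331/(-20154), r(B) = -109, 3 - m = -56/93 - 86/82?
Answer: 135277979/20154 ≈ 6712.2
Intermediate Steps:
m = 17734/3813 (m = 3 - (-56/93 - 86/82) = 3 - (-56*1/93 - 86*1/82) = 3 - (-56/93 - 43/41) = 3 - 1*(-6295/3813) = 3 + 6295/3813 = 17734/3813 ≈ 4.6509)
Z = 4331/20154 (Z = -4331*(-1/20154) = 4331/20154 ≈ 0.21490)
y = 6821
(r(m) + Z) + y = (-109 + 4331/20154) + 6821 = -2192455/20154 + 6821 = 135277979/20154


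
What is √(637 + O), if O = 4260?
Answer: √4897 ≈ 69.979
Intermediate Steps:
√(637 + O) = √(637 + 4260) = √4897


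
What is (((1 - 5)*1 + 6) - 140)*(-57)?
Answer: 7866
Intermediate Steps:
(((1 - 5)*1 + 6) - 140)*(-57) = ((-4*1 + 6) - 140)*(-57) = ((-4 + 6) - 140)*(-57) = (2 - 140)*(-57) = -138*(-57) = 7866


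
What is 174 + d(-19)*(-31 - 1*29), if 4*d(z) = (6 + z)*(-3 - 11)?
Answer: -2556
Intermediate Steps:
d(z) = -21 - 7*z/2 (d(z) = ((6 + z)*(-3 - 11))/4 = ((6 + z)*(-14))/4 = (-84 - 14*z)/4 = -21 - 7*z/2)
174 + d(-19)*(-31 - 1*29) = 174 + (-21 - 7/2*(-19))*(-31 - 1*29) = 174 + (-21 + 133/2)*(-31 - 29) = 174 + (91/2)*(-60) = 174 - 2730 = -2556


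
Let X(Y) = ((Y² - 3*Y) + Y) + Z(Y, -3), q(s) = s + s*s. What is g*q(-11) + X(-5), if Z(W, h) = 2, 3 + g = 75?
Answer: 7957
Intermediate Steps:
g = 72 (g = -3 + 75 = 72)
q(s) = s + s²
X(Y) = 2 + Y² - 2*Y (X(Y) = ((Y² - 3*Y) + Y) + 2 = (Y² - 2*Y) + 2 = 2 + Y² - 2*Y)
g*q(-11) + X(-5) = 72*(-11*(1 - 11)) + (2 + (-5)² - 2*(-5)) = 72*(-11*(-10)) + (2 + 25 + 10) = 72*110 + 37 = 7920 + 37 = 7957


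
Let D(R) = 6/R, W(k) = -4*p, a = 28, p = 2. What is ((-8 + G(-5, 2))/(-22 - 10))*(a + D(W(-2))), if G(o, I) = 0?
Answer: 109/16 ≈ 6.8125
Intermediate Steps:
W(k) = -8 (W(k) = -4*2 = -8)
((-8 + G(-5, 2))/(-22 - 10))*(a + D(W(-2))) = ((-8 + 0)/(-22 - 10))*(28 + 6/(-8)) = (-8/(-32))*(28 + 6*(-1/8)) = (-8*(-1/32))*(28 - 3/4) = (1/4)*(109/4) = 109/16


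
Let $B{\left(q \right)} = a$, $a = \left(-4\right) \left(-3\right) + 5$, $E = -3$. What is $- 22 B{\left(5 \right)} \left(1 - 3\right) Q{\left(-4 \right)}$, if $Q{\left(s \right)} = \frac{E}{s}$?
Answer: $561$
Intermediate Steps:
$Q{\left(s \right)} = - \frac{3}{s}$
$a = 17$ ($a = 12 + 5 = 17$)
$B{\left(q \right)} = 17$
$- 22 B{\left(5 \right)} \left(1 - 3\right) Q{\left(-4 \right)} = - 22 \cdot 17 \left(1 - 3\right) \left(- \frac{3}{-4}\right) = - 22 \cdot 17 \left(-2\right) \left(\left(-3\right) \left(- \frac{1}{4}\right)\right) = \left(-22\right) \left(-34\right) \frac{3}{4} = 748 \cdot \frac{3}{4} = 561$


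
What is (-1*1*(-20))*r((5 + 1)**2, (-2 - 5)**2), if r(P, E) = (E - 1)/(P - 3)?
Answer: 320/11 ≈ 29.091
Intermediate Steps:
r(P, E) = (-1 + E)/(-3 + P)
(-1*1*(-20))*r((5 + 1)**2, (-2 - 5)**2) = (-1*1*(-20))*((-1 + (-2 - 5)**2)/(-3 + (5 + 1)**2)) = (-1*(-20))*((-1 + (-7)**2)/(-3 + 6**2)) = 20*((-1 + 49)/(-3 + 36)) = 20*(48/33) = 20*((1/33)*48) = 20*(16/11) = 320/11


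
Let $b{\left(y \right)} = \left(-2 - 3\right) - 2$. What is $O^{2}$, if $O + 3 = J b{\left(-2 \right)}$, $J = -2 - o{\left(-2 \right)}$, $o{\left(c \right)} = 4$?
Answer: $1521$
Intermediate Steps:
$b{\left(y \right)} = -7$ ($b{\left(y \right)} = -5 - 2 = -7$)
$J = -6$ ($J = -2 - 4 = -6$)
$O = 39$ ($O = -3 - -42 = -3 + 42 = 39$)
$O^{2} = 39^{2} = 1521$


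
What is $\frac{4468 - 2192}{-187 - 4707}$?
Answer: $- \frac{1138}{2447} \approx -0.46506$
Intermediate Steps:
$\frac{4468 - 2192}{-187 - 4707} = \frac{2276}{-4894} = 2276 \left(- \frac{1}{4894}\right) = - \frac{1138}{2447}$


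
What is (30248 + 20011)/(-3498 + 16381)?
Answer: 50259/12883 ≈ 3.9012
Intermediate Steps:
(30248 + 20011)/(-3498 + 16381) = 50259/12883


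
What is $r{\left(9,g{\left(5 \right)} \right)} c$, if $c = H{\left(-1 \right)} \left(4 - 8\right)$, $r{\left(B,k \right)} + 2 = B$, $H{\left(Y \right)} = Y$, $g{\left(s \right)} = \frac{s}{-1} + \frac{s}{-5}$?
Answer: $28$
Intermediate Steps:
$g{\left(s \right)} = - \frac{6 s}{5}$ ($g{\left(s \right)} = s \left(-1\right) + s \left(- \frac{1}{5}\right) = - s - \frac{s}{5} = - \frac{6 s}{5}$)
$r{\left(B,k \right)} = -2 + B$
$c = 4$ ($c = - (4 - 8) = \left(-1\right) \left(-4\right) = 4$)
$r{\left(9,g{\left(5 \right)} \right)} c = \left(-2 + 9\right) 4 = 7 \cdot 4 = 28$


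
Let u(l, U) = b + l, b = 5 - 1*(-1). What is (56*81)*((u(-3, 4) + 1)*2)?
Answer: 36288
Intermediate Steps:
b = 6 (b = 5 + 1 = 6)
u(l, U) = 6 + l
(56*81)*((u(-3, 4) + 1)*2) = (56*81)*(((6 - 3) + 1)*2) = 4536*((3 + 1)*2) = 4536*(4*2) = 4536*8 = 36288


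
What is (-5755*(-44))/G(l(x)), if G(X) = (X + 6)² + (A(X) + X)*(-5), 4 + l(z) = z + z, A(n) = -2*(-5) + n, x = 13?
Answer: 126610/257 ≈ 492.65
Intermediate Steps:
A(n) = 10 + n
l(z) = -4 + 2*z (l(z) = -4 + (z + z) = -4 + 2*z)
G(X) = -50 + (6 + X)² - 10*X (G(X) = (X + 6)² + ((10 + X) + X)*(-5) = (6 + X)² + (10 + 2*X)*(-5) = (6 + X)² + (-50 - 10*X) = -50 + (6 + X)² - 10*X)
(-5755*(-44))/G(l(x)) = (-5755*(-44))/(-14 + (-4 + 2*13)² + 2*(-4 + 2*13)) = 253220/(-14 + (-4 + 26)² + 2*(-4 + 26)) = 253220/(-14 + 22² + 2*22) = 253220/(-14 + 484 + 44) = 253220/514 = 253220*(1/514) = 126610/257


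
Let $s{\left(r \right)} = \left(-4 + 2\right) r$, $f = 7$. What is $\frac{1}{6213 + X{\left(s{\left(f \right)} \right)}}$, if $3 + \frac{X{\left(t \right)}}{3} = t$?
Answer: $\frac{1}{6162} \approx 0.00016229$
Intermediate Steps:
$s{\left(r \right)} = - 2 r$
$X{\left(t \right)} = -9 + 3 t$
$\frac{1}{6213 + X{\left(s{\left(f \right)} \right)}} = \frac{1}{6213 + \left(-9 + 3 \left(\left(-2\right) 7\right)\right)} = \frac{1}{6213 + \left(-9 + 3 \left(-14\right)\right)} = \frac{1}{6213 - 51} = \frac{1}{6162}$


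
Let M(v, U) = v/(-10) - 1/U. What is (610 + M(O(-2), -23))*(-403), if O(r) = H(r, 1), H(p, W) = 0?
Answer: -5654493/23 ≈ -2.4585e+5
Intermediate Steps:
O(r) = 0
M(v, U) = -1/U - v/10 (M(v, U) = v*(-⅒) - 1/U = -v/10 - 1/U = -1/U - v/10)
(610 + M(O(-2), -23))*(-403) = (610 + (-1/(-23) - ⅒*0))*(-403) = (610 + (-1*(-1/23) + 0))*(-403) = (610 + (1/23 + 0))*(-403) = (610 + 1/23)*(-403) = (14031/23)*(-403) = -5654493/23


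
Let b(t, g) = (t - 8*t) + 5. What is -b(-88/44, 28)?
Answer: -19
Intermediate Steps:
b(t, g) = 5 - 7*t (b(t, g) = -7*t + 5 = 5 - 7*t)
-b(-88/44, 28) = -(5 - (-616)/44) = -(5 - 7*(-2)) = -(5 + 14) = -1*19 = -19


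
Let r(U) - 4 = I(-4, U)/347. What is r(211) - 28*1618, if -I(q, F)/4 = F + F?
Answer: -15720788/347 ≈ -45305.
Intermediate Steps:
I(q, F) = -8*F (I(q, F) = -4*(F + F) = -8*F)
r(U) = 4 - 8*U/347
r(211) - 28*1618 = (4 - 8/347*211) - 28*1618 = (4 - 1688/347) - 45304 = -300/347 - 45304 = -15720788/347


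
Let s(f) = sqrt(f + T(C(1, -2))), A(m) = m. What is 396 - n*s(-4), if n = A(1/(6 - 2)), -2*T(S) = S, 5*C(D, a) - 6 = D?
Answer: 396 - I*sqrt(470)/40 ≈ 396.0 - 0.54199*I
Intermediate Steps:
C(D, a) = 6/5 + D/5
T(S) = -S/2
n = 1/4 (n = 1/(6 - 2) = 1/4 ≈ 0.25000)
s(f) = sqrt(-7/10 + f) (s(f) = sqrt(f - (6/5 + (1/5)*1)/2) = sqrt(f - (6/5 + 1/5)/2) = sqrt(f - 1/2*7/5) = sqrt(f - 7/10) = sqrt(-7/10 + f))
396 - n*s(-4) = 396 - sqrt(-70 + 100*(-4))/10/4 = 396 - sqrt(-70 - 400)/10/4 = 396 - sqrt(-470)/10/4 = 396 - (I*sqrt(470))/10/4 = 396 - I*sqrt(470)/10/4 = 396 - I*sqrt(470)/40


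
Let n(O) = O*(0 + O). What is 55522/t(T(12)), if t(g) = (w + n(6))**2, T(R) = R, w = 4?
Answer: 27761/800 ≈ 34.701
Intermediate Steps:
n(O) = O**2 (n(O) = O*O = O**2)
t(g) = 1600 (t(g) = (4 + 6**2)**2 = (4 + 36)**2 = 40**2 = 1600)
55522/t(T(12)) = 55522/1600 = 55522*(1/1600) = 27761/800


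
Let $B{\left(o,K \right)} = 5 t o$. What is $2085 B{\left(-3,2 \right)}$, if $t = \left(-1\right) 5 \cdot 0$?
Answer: $0$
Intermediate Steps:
$t = 0$ ($t = \left(-5\right) 0 = 0$)
$B{\left(o,K \right)} = 0$ ($B{\left(o,K \right)} = 5 \cdot 0 o = 0 o = 0$)
$2085 B{\left(-3,2 \right)} = 2085 \cdot 0 = 0$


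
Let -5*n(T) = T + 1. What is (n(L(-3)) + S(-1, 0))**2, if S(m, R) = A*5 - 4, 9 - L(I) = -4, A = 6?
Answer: 13456/25 ≈ 538.24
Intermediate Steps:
L(I) = 13 (L(I) = 9 - 1*(-4) = 9 + 4 = 13)
S(m, R) = 26 (S(m, R) = 6*5 - 4 = 30 - 4 = 26)
n(T) = -1/5 - T/5 (n(T) = -(T + 1)/5 = -(1 + T)/5 = -1/5 - T/5)
(n(L(-3)) + S(-1, 0))**2 = ((-1/5 - 1/5*13) + 26)**2 = ((-1/5 - 13/5) + 26)**2 = (-14/5 + 26)**2 = (116/5)**2 = 13456/25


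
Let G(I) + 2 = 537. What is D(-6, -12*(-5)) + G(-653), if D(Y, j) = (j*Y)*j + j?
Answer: -21005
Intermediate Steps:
G(I) = 535 (G(I) = -2 + 537 = 535)
D(Y, j) = j + Y*j² (D(Y, j) = (Y*j)*j + j = Y*j² + j = j + Y*j²)
D(-6, -12*(-5)) + G(-653) = (-12*(-5))*(1 - (-72)*(-5)) + 535 = 60*(1 - 6*60) + 535 = 60*(1 - 360) + 535 = 60*(-359) + 535 = -21540 + 535 = -21005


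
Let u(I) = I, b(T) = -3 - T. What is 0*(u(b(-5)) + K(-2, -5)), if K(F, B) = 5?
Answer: 0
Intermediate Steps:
0*(u(b(-5)) + K(-2, -5)) = 0*((-3 - 1*(-5)) + 5) = 0*((-3 + 5) + 5) = 0*(2 + 5) = 0*7 = 0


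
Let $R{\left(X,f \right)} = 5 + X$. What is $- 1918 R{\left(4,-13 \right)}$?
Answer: $-17262$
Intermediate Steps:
$- 1918 R{\left(4,-13 \right)} = - 1918 \left(5 + 4\right) = \left(-1918\right) 9 = -17262$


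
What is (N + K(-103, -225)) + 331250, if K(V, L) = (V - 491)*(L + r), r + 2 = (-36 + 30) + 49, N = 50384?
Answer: 490930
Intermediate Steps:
r = 41 (r = -2 + ((-36 + 30) + 49) = -2 + (-6 + 49) = -2 + 43 = 41)
K(V, L) = (-491 + V)*(41 + L) (K(V, L) = (V - 491)*(L + 41) = (-491 + V)*(41 + L))
(N + K(-103, -225)) + 331250 = (50384 + (-20131 - 491*(-225) + 41*(-103) - 225*(-103))) + 331250 = (50384 + (-20131 + 110475 - 4223 + 23175)) + 331250 = (50384 + 109296) + 331250 = 159680 + 331250 = 490930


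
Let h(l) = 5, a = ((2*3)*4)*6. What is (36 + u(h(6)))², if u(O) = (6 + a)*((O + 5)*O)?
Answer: 56791296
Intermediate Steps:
a = 144 (a = (6*4)*6 = 24*6 = 144)
u(O) = 150*O*(5 + O) (u(O) = (6 + 144)*((O + 5)*O) = 150*((5 + O)*O) = 150*(O*(5 + O)) = 150*O*(5 + O))
(36 + u(h(6)))² = (36 + 150*5*(5 + 5))² = (36 + 150*5*10)² = (36 + 7500)² = 7536² = 56791296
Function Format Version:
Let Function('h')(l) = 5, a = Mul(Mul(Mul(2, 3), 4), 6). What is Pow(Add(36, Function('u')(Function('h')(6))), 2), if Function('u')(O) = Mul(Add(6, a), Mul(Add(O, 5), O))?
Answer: 56791296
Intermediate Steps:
a = 144 (a = Mul(Mul(6, 4), 6) = Mul(24, 6) = 144)
Function('u')(O) = Mul(150, O, Add(5, O)) (Function('u')(O) = Mul(Add(6, 144), Mul(Add(O, 5), O)) = Mul(150, Mul(Add(5, O), O)) = Mul(150, Mul(O, Add(5, O))) = Mul(150, O, Add(5, O)))
Pow(Add(36, Function('u')(Function('h')(6))), 2) = Pow(Add(36, Mul(150, 5, Add(5, 5))), 2) = Pow(Add(36, Mul(150, 5, 10)), 2) = Pow(Add(36, 7500), 2) = Pow(7536, 2) = 56791296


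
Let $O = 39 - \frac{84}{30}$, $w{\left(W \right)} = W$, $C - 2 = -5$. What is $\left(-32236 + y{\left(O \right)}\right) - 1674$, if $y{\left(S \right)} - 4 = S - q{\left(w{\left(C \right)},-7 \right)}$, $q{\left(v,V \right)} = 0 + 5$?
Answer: $- \frac{169374}{5} \approx -33875.0$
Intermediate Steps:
$C = -3$ ($C = 2 - 5 = -3$)
$O = \frac{181}{5}$ ($O = 39 - \frac{14}{5} = \frac{181}{5} \approx 36.2$)
$q{\left(v,V \right)} = 5$
$y{\left(S \right)} = -1 + S$ ($y{\left(S \right)} = 4 + \left(S - 5\right) = 4 + \left(-5 + S\right) = -1 + S$)
$\left(-32236 + y{\left(O \right)}\right) - 1674 = \left(-32236 + \left(-1 + \frac{181}{5}\right)\right) - 1674 = \left(-32236 + \frac{176}{5}\right) - 1674 = - \frac{161004}{5} - 1674 = - \frac{169374}{5}$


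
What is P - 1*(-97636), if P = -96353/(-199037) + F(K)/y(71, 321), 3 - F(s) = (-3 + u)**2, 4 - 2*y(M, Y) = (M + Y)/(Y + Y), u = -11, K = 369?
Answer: 10559369510179/108276128 ≈ 97523.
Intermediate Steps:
y(M, Y) = 2 - (M + Y)/(4*Y) (y(M, Y) = 2 - (M + Y)/(2*(Y + Y)) = 2 - (M + Y)/(2*(2*Y)) = 2 - (M + Y)*1/(2*Y)/2 = 2 - (M + Y)/(4*Y))
F(s) = -193 (F(s) = 3 - (-3 - 11)**2 = 3 - 1*(-14)**2 = 3 - 1*196 = 3 - 196 = -193)
P = -12278523229/108276128 (P = -96353/(-199037) - 193*1284/(-1*71 + 7*321) = -96353*(-1/199037) - 193*1284/(-71 + 2247) = 96353/199037 - 193/((1/4)*(1/321)*2176) = 96353/199037 - 193/544/321 = 96353/199037 - 193*321/544 = 96353/199037 - 61953/544 = -12278523229/108276128 ≈ -113.40)
P - 1*(-97636) = -12278523229/108276128 - 1*(-97636) = -12278523229/108276128 + 97636 = 10559369510179/108276128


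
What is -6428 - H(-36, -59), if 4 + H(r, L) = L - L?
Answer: -6424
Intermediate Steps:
H(r, L) = -4 (H(r, L) = -4 + (L - L) = -4 + 0 = -4)
-6428 - H(-36, -59) = -6428 - 1*(-4) = -6428 + 4 = -6424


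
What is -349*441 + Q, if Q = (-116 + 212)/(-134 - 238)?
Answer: -4771187/31 ≈ -1.5391e+5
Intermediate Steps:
Q = -8/31 (Q = 96/(-372) = 96*(-1/372) = -8/31 ≈ -0.25806)
-349*441 + Q = -349*441 - 8/31 = -153909 - 8/31 = -4771187/31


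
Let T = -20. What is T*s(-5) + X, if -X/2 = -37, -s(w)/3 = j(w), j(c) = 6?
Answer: 434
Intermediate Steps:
s(w) = -18 (s(w) = -3*6 = -18)
X = 74 (X = -2*(-37) = 74)
T*s(-5) + X = -20*(-18) + 74 = 360 + 74 = 434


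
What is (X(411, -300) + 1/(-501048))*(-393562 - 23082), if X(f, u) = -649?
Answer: 33871089916633/125262 ≈ 2.7040e+8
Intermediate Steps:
(X(411, -300) + 1/(-501048))*(-393562 - 23082) = (-649 + 1/(-501048))*(-393562 - 23082) = (-649 - 1/501048)*(-416644) = -325180153/501048*(-416644) = 33871089916633/125262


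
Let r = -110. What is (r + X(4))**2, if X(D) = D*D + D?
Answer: 8100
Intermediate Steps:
X(D) = D + D**2 (X(D) = D**2 + D = D + D**2)
(r + X(4))**2 = (-110 + 4*(1 + 4))**2 = (-110 + 4*5)**2 = (-110 + 20)**2 = (-90)**2 = 8100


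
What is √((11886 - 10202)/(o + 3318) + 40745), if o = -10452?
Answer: √518415555891/3567 ≈ 201.85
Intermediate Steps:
√((11886 - 10202)/(o + 3318) + 40745) = √((11886 - 10202)/(-10452 + 3318) + 40745) = √(1684/(-7134) + 40745) = √(1684*(-1/7134) + 40745) = √(-842/3567 + 40745) = √(145336573/3567) = √518415555891/3567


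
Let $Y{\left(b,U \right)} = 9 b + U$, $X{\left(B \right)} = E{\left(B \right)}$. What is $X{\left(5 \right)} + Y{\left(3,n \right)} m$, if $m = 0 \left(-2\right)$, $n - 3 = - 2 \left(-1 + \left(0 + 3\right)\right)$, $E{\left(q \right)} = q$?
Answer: $5$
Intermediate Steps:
$n = -1$ ($n = 3 - 2 \left(-1 + \left(0 + 3\right)\right) = 3 - 2 \left(-1 + 3\right) = 3 - 4 = -1$)
$X{\left(B \right)} = B$
$Y{\left(b,U \right)} = U + 9 b$
$m = 0$
$X{\left(5 \right)} + Y{\left(3,n \right)} m = 5 + \left(-1 + 9 \cdot 3\right) 0 = 5 + \left(-1 + 27\right) 0 = 5 + 26 \cdot 0 = 5 + 0 = 5$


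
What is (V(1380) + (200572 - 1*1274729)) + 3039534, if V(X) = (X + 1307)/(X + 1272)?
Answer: 5212182491/2652 ≈ 1.9654e+6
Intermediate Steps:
V(X) = (1307 + X)/(1272 + X)
(V(1380) + (200572 - 1*1274729)) + 3039534 = ((1307 + 1380)/(1272 + 1380) + (200572 - 1*1274729)) + 3039534 = (2687/2652 + (200572 - 1274729)) + 3039534 = ((1/2652)*2687 - 1074157) + 3039534 = (2687/2652 - 1074157) + 3039534 = -2848661677/2652 + 3039534 = 5212182491/2652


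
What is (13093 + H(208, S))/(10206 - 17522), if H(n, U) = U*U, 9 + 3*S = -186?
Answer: -8659/3658 ≈ -2.3671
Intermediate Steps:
S = -65 (S = -3 + (1/3)*(-186) = -3 - 62 = -65)
H(n, U) = U**2
(13093 + H(208, S))/(10206 - 17522) = (13093 + (-65)**2)/(10206 - 17522) = (13093 + 4225)/(-7316) = 17318*(-1/7316) = -8659/3658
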